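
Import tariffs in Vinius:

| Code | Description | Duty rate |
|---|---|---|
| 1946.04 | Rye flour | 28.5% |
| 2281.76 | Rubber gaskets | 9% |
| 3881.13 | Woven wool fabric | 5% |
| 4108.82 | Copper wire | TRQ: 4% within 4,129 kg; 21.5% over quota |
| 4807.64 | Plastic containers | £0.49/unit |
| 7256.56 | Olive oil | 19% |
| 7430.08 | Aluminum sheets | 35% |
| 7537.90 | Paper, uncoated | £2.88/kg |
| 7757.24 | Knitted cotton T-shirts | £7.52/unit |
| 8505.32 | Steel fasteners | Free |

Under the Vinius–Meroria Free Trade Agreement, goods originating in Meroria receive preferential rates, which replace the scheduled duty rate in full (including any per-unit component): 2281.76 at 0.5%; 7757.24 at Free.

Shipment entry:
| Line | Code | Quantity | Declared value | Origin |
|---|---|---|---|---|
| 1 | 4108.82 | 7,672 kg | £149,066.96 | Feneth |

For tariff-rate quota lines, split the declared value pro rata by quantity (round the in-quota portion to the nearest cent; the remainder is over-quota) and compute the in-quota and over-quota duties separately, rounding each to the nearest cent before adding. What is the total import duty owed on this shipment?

£18,009.77

Line 1 (4108.82, Feneth, 7,672 kg, £149,066.96):
Code 4108.82 is under a tariff-rate quota (threshold 4,129 kg). In-quota: 4,129 kg at 4%; over-quota: 3,543 kg at 21.5%.
Pro-rata value split: in-quota = £149,066.96 × 4,129/7,672 = £80,226.47; over-quota = £149,066.96 − £80,226.47 = £68,840.49.
In-quota duty = £80,226.47 × 4% = £3,209.06. Over-quota duty = £68,840.49 × 21.5% = £14,800.71.
Line duty = £3,209.06 + £14,800.71 = £18,009.77.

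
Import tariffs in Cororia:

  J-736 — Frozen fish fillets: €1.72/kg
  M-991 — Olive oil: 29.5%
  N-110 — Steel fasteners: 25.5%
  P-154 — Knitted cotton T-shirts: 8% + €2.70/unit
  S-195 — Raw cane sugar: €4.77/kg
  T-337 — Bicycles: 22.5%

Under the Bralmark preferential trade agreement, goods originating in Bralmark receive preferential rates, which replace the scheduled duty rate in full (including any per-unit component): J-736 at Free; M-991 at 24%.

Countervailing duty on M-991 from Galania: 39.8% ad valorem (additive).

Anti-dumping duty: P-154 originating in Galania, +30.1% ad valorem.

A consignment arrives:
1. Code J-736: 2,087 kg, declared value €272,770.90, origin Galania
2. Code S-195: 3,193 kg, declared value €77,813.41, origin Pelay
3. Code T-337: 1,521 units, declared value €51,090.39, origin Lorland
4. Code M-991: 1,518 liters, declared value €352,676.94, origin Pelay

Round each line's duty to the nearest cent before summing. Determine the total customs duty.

€134,355.29

Line 1 (J-736, Galania, 2,087 kg, €272,770.90):
Base rate for J-736 is €1.72/kg.
J-736 has an FTA preferential rate, but origin Galania is not Bralmark; base rate stands.
Duty = 2,087 × €1.72 = €3,589.64.
Line 2 (S-195, Pelay, 3,193 kg, €77,813.41):
Base rate for S-195 is €4.77/kg.
Duty = 3,193 × €4.77 = €15,230.61.
Line 3 (T-337, Lorland, 1,521 units, €51,090.39):
Base rate for T-337 is 22.5%.
Duty = €51,090.39 × 22.5% = €11,495.34.
Line 4 (M-991, Pelay, 1,518 liters, €352,676.94):
Base rate for M-991 is 29.5%.
M-991 has an FTA preferential rate, but origin Pelay is not Bralmark; base rate stands.
The additional-duty order on M-991 targets Galania, not Pelay; it does not apply.
Duty = €352,676.94 × 29.5% = €104,039.70.
Total = €3,589.64 + €15,230.61 + €11,495.34 + €104,039.70 = €134,355.29.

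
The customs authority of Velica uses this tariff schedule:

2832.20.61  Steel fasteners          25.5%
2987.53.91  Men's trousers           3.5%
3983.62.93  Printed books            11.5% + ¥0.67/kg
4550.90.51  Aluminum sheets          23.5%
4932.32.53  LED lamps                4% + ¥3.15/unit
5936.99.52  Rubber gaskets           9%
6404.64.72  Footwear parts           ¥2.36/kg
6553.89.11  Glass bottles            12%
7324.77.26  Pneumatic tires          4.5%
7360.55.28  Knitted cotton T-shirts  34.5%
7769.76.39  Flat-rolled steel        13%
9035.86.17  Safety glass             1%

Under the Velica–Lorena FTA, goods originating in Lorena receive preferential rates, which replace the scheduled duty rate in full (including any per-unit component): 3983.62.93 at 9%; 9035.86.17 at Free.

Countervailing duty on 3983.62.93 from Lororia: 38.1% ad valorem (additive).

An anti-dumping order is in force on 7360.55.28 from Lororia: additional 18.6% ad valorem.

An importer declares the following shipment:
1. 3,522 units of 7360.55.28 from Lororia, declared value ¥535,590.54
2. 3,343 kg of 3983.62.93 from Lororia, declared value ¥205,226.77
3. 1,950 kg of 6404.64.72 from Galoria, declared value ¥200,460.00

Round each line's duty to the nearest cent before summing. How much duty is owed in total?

¥393,032.87

Line 1 (7360.55.28, Lororia, 3,522 units, ¥535,590.54):
Base rate for 7360.55.28 is 34.5%.
Additional duty on 7360.55.28 from Lororia: +18.6%. Applied ad valorem rate: 34.5% + 18.6% = 53.1%.
Duty = ¥535,590.54 × 53.1% = ¥284,398.58.
Line 2 (3983.62.93, Lororia, 3,343 kg, ¥205,226.77):
Base rate for 3983.62.93 is 11.5% + ¥0.67/kg.
3983.62.93 has an FTA preferential rate, but origin Lororia is not Lorena; base rate stands.
Additional duty on 3983.62.93 from Lororia: +38.1%. Applied ad valorem rate: 11.5% + 38.1% = 49.6%.
Duty = ¥205,226.77 × 49.6% + 3,343 × ¥0.67 = ¥104,032.29.
Line 3 (6404.64.72, Galoria, 1,950 kg, ¥200,460.00):
Base rate for 6404.64.72 is ¥2.36/kg.
Duty = 1,950 × ¥2.36 = ¥4,602.00.
Total = ¥284,398.58 + ¥104,032.29 + ¥4,602.00 = ¥393,032.87.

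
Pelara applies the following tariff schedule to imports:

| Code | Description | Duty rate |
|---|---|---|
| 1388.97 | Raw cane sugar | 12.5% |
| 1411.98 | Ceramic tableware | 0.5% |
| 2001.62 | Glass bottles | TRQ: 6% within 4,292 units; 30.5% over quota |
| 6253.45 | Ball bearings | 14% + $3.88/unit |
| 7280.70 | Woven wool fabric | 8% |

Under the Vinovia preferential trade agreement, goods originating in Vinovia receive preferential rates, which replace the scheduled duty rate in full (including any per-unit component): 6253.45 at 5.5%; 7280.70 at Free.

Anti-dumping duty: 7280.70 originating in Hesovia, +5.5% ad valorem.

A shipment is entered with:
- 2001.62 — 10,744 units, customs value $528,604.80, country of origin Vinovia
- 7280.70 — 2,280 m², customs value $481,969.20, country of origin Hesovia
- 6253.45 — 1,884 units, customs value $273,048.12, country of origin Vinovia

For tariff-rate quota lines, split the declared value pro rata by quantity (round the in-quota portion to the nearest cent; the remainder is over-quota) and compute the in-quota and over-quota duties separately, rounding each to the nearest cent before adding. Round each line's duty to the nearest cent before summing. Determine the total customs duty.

Line 1 (2001.62, Vinovia, 10,744 units, $528,604.80):
Code 2001.62 is under a tariff-rate quota (threshold 4,292 units). In-quota: 4,292 units at 6%; over-quota: 6,452 units at 30.5%.
Pro-rata value split: in-quota = $528,604.80 × 4,292/10,744 = $211,166.40; over-quota = $528,604.80 − $211,166.40 = $317,438.40.
In-quota duty = $211,166.40 × 6% = $12,669.98. Over-quota duty = $317,438.40 × 30.5% = $96,818.71.
Line duty = $12,669.98 + $96,818.71 = $109,488.69.
Line 2 (7280.70, Hesovia, 2,280 m², $481,969.20):
Base rate for 7280.70 is 8%.
7280.70 has an FTA preferential rate, but origin Hesovia is not Vinovia; base rate stands.
Additional duty on 7280.70 from Hesovia: +5.5%. Applied ad valorem rate: 8% + 5.5% = 13.5%.
Duty = $481,969.20 × 13.5% = $65,065.84.
Line 3 (6253.45, Vinovia, 1,884 units, $273,048.12):
Base rate for 6253.45 is 14% + $3.88/unit.
Origin Vinovia qualifies under the Pelara–Vinovia agreement and 6253.45 is covered: preferential rate 5.5% applies instead.
Duty = $273,048.12 × 5.5% = $15,017.65.
Total = $109,488.69 + $65,065.84 + $15,017.65 = $189,572.18.

$189,572.18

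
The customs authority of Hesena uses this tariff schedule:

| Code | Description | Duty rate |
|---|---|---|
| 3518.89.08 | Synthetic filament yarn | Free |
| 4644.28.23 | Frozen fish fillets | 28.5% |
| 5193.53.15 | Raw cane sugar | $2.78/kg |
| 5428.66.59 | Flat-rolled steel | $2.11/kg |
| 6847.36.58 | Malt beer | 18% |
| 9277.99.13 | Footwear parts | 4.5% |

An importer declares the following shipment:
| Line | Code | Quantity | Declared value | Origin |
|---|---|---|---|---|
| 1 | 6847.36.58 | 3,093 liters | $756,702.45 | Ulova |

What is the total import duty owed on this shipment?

Line 1 (6847.36.58, Ulova, 3,093 liters, $756,702.45):
Base rate for 6847.36.58 is 18%.
Duty = $756,702.45 × 18% = $136,206.44.

$136,206.44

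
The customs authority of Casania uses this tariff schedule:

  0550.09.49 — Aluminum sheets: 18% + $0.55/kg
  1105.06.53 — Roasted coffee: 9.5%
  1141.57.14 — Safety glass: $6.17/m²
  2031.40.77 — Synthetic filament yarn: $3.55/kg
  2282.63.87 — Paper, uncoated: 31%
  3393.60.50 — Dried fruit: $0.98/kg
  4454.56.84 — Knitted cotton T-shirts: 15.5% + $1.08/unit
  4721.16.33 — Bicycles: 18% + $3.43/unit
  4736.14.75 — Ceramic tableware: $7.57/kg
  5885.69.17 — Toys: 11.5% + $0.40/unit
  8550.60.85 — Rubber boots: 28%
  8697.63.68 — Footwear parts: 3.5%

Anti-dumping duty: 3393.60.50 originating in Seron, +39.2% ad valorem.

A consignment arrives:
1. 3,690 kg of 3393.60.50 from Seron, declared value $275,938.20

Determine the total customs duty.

$111,783.97

Line 1 (3393.60.50, Seron, 3,690 kg, $275,938.20):
Base rate for 3393.60.50 is $0.98/kg.
Additional duty on 3393.60.50 from Seron: +39.2% ad valorem. Applied ad valorem rate = 39.2%.
Duty = $275,938.20 × 39.2% + 3,690 × $0.98 = $111,783.97.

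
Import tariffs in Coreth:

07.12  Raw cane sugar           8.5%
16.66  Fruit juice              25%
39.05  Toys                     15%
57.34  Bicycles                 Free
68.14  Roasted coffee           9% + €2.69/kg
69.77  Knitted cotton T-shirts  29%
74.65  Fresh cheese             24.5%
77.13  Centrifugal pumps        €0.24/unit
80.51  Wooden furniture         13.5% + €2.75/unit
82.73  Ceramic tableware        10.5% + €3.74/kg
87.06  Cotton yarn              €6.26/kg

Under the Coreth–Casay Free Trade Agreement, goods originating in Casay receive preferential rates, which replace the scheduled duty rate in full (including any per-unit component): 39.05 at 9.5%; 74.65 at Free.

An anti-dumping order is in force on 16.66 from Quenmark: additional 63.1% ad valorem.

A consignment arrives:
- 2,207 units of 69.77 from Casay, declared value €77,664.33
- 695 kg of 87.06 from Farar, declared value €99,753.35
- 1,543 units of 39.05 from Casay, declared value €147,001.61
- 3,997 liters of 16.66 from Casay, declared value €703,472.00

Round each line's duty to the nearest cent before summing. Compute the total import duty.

Line 1 (69.77, Casay, 2,207 units, €77,664.33):
Base rate for 69.77 is 29%.
Origin Casay is the FTA partner but 69.77 is not on the preference list; base rate stands.
Duty = €77,664.33 × 29% = €22,522.66.
Line 2 (87.06, Farar, 695 kg, €99,753.35):
Base rate for 87.06 is €6.26/kg.
Duty = 695 × €6.26 = €4,350.70.
Line 3 (39.05, Casay, 1,543 units, €147,001.61):
Base rate for 39.05 is 15%.
Origin Casay qualifies under the Coreth–Casay agreement and 39.05 is covered: preferential rate 9.5% applies instead.
Duty = €147,001.61 × 9.5% = €13,965.15.
Line 4 (16.66, Casay, 3,997 liters, €703,472.00):
Base rate for 16.66 is 25%.
Origin Casay is the FTA partner but 16.66 is not on the preference list; base rate stands.
The additional-duty order on 16.66 targets Quenmark, not Casay; it does not apply.
Duty = €703,472.00 × 25% = €175,868.00.
Total = €22,522.66 + €4,350.70 + €13,965.15 + €175,868.00 = €216,706.51.

€216,706.51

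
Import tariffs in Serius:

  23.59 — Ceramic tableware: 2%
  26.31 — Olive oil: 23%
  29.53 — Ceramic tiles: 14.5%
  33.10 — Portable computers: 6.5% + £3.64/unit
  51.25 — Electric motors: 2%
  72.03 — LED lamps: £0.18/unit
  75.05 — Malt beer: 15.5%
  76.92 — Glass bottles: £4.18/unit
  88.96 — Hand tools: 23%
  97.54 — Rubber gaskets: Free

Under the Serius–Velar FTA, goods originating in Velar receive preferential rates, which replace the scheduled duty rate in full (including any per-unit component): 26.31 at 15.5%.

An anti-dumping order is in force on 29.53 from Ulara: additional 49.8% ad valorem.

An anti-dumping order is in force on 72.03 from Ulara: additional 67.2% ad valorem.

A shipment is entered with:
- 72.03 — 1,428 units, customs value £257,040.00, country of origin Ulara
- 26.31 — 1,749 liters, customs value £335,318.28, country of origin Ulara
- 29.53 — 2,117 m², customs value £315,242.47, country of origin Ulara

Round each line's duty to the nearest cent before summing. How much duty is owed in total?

Line 1 (72.03, Ulara, 1,428 units, £257,040.00):
Base rate for 72.03 is £0.18/unit.
Additional duty on 72.03 from Ulara: +67.2% ad valorem. Applied ad valorem rate = 67.2%.
Duty = £257,040.00 × 67.2% + 1,428 × £0.18 = £172,987.92.
Line 2 (26.31, Ulara, 1,749 liters, £335,318.28):
Base rate for 26.31 is 23%.
26.31 has an FTA preferential rate, but origin Ulara is not Velar; base rate stands.
Duty = £335,318.28 × 23% = £77,123.20.
Line 3 (29.53, Ulara, 2,117 m², £315,242.47):
Base rate for 29.53 is 14.5%.
Additional duty on 29.53 from Ulara: +49.8%. Applied ad valorem rate: 14.5% + 49.8% = 64.3%.
Duty = £315,242.47 × 64.3% = £202,700.91.
Total = £172,987.92 + £77,123.20 + £202,700.91 = £452,812.03.

£452,812.03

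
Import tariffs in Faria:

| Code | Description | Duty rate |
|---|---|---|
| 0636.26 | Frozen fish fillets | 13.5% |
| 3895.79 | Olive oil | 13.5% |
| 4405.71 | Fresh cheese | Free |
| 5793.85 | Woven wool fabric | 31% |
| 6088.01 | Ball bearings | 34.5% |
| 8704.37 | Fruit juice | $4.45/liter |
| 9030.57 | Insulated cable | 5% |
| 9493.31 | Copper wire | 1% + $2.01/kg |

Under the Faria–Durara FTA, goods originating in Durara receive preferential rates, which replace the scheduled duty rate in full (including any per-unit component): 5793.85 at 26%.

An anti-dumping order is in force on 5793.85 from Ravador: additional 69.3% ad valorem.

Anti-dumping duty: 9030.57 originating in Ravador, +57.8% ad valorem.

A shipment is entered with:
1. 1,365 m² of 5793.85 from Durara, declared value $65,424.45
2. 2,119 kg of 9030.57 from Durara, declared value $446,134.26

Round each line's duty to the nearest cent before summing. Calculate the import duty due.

$39,317.07

Line 1 (5793.85, Durara, 1,365 m², $65,424.45):
Base rate for 5793.85 is 31%.
Origin Durara qualifies under the Faria–Durara agreement and 5793.85 is covered: preferential rate 26% applies instead.
The additional-duty order on 5793.85 targets Ravador, not Durara; it does not apply.
Duty = $65,424.45 × 26% = $17,010.36.
Line 2 (9030.57, Durara, 2,119 kg, $446,134.26):
Base rate for 9030.57 is 5%.
Origin Durara is the FTA partner but 9030.57 is not on the preference list; base rate stands.
The additional-duty order on 9030.57 targets Ravador, not Durara; it does not apply.
Duty = $446,134.26 × 5% = $22,306.71.
Total = $17,010.36 + $22,306.71 = $39,317.07.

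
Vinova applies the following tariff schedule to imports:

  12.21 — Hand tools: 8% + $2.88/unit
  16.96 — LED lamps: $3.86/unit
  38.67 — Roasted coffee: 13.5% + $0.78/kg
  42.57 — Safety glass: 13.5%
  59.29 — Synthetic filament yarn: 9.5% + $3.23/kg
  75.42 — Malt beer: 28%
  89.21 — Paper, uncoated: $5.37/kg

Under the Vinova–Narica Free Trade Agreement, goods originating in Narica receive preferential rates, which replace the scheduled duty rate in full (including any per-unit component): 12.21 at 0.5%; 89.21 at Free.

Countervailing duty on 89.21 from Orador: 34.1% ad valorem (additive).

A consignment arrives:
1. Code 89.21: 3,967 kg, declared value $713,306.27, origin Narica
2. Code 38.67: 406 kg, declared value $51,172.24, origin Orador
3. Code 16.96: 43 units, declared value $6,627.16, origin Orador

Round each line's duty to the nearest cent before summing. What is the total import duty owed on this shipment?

$7,390.91

Line 1 (89.21, Narica, 3,967 kg, $713,306.27):
Base rate for 89.21 is $5.37/kg.
Origin Narica qualifies under the Vinova–Narica agreement and 89.21 is covered: preferential rate Free applies instead.
The additional-duty order on 89.21 targets Orador, not Narica; it does not apply.
Duty = $713,306.27 × 0% = $0.00.
Line 2 (38.67, Orador, 406 kg, $51,172.24):
Base rate for 38.67 is 13.5% + $0.78/kg.
Duty = $51,172.24 × 13.5% + 406 × $0.78 = $7,224.93.
Line 3 (16.96, Orador, 43 units, $6,627.16):
Base rate for 16.96 is $3.86/unit.
Duty = 43 × $3.86 = $165.98.
Total = $0.00 + $7,224.93 + $165.98 = $7,390.91.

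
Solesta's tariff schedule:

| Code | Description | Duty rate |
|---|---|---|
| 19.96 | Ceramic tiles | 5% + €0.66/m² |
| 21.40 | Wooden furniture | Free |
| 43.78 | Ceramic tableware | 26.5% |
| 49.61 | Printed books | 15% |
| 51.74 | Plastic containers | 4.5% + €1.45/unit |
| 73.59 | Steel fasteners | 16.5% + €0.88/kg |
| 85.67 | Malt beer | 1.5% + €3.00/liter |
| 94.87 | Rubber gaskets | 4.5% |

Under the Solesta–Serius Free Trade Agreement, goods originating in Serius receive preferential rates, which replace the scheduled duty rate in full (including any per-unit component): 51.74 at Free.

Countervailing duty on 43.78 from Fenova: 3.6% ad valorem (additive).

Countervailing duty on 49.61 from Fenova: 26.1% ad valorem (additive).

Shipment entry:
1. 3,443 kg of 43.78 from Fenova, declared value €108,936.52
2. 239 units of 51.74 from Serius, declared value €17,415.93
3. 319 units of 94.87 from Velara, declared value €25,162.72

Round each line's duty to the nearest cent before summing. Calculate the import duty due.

€33,922.21

Line 1 (43.78, Fenova, 3,443 kg, €108,936.52):
Base rate for 43.78 is 26.5%.
Additional duty on 43.78 from Fenova: +3.6%. Applied ad valorem rate: 26.5% + 3.6% = 30.1%.
Duty = €108,936.52 × 30.1% = €32,789.89.
Line 2 (51.74, Serius, 239 units, €17,415.93):
Base rate for 51.74 is 4.5% + €1.45/unit.
Origin Serius qualifies under the Solesta–Serius agreement and 51.74 is covered: preferential rate Free applies instead.
Duty = €17,415.93 × 0% = €0.00.
Line 3 (94.87, Velara, 319 units, €25,162.72):
Base rate for 94.87 is 4.5%.
Duty = €25,162.72 × 4.5% = €1,132.32.
Total = €32,789.89 + €0.00 + €1,132.32 = €33,922.21.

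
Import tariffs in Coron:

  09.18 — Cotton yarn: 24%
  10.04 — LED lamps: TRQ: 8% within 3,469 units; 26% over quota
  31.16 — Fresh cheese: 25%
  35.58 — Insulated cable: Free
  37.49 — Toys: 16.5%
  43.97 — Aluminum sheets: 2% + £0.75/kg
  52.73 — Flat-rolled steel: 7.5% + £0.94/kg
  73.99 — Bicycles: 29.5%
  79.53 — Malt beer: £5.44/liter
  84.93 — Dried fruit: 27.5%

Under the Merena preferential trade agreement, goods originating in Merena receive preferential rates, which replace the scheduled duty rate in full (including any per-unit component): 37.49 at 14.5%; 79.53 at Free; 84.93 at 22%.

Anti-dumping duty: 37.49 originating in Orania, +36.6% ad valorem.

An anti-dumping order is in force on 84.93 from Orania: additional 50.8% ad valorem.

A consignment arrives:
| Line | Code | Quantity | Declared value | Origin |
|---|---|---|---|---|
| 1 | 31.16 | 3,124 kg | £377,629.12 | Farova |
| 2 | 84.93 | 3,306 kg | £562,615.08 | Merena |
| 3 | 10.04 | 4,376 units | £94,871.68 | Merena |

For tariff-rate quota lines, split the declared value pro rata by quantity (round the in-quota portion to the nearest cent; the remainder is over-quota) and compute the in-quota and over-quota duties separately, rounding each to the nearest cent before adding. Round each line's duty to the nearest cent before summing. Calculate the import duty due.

£229,311.81

Line 1 (31.16, Farova, 3,124 kg, £377,629.12):
Base rate for 31.16 is 25%.
Duty = £377,629.12 × 25% = £94,407.28.
Line 2 (84.93, Merena, 3,306 kg, £562,615.08):
Base rate for 84.93 is 27.5%.
Origin Merena qualifies under the Coron–Merena agreement and 84.93 is covered: preferential rate 22% applies instead.
The additional-duty order on 84.93 targets Orania, not Merena; it does not apply.
Duty = £562,615.08 × 22% = £123,775.32.
Line 3 (10.04, Merena, 4,376 units, £94,871.68):
Code 10.04 is under a tariff-rate quota (threshold 3,469 units). In-quota: 3,469 units at 8%; over-quota: 907 units at 26%.
Pro-rata value split: in-quota = £94,871.68 × 3,469/4,376 = £75,207.92; over-quota = £94,871.68 − £75,207.92 = £19,663.76.
In-quota duty = £75,207.92 × 8% = £6,016.63. Over-quota duty = £19,663.76 × 26% = £5,112.58.
Line duty = £6,016.63 + £5,112.58 = £11,129.21.
Total = £94,407.28 + £123,775.32 + £11,129.21 = £229,311.81.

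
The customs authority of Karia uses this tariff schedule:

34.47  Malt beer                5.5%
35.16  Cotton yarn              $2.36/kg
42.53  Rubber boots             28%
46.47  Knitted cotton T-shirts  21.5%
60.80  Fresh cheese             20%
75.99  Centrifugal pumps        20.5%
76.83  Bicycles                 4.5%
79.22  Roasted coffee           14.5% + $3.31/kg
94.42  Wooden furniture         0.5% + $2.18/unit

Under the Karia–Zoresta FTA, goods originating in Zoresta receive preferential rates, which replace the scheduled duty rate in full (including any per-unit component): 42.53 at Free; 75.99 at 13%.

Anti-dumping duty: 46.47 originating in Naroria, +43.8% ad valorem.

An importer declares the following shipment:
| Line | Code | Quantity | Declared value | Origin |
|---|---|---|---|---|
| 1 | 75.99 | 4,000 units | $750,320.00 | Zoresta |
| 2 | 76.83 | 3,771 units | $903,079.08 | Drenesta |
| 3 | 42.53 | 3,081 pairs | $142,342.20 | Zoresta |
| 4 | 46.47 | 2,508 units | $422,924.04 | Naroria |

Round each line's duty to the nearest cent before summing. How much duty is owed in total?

$414,349.56

Line 1 (75.99, Zoresta, 4,000 units, $750,320.00):
Base rate for 75.99 is 20.5%.
Origin Zoresta qualifies under the Karia–Zoresta agreement and 75.99 is covered: preferential rate 13% applies instead.
Duty = $750,320.00 × 13% = $97,541.60.
Line 2 (76.83, Drenesta, 3,771 units, $903,079.08):
Base rate for 76.83 is 4.5%.
Duty = $903,079.08 × 4.5% = $40,638.56.
Line 3 (42.53, Zoresta, 3,081 pairs, $142,342.20):
Base rate for 42.53 is 28%.
Origin Zoresta qualifies under the Karia–Zoresta agreement and 42.53 is covered: preferential rate Free applies instead.
Duty = $142,342.20 × 0% = $0.00.
Line 4 (46.47, Naroria, 2,508 units, $422,924.04):
Base rate for 46.47 is 21.5%.
Additional duty on 46.47 from Naroria: +43.8%. Applied ad valorem rate: 21.5% + 43.8% = 65.3%.
Duty = $422,924.04 × 65.3% = $276,169.40.
Total = $97,541.60 + $40,638.56 + $0.00 + $276,169.40 = $414,349.56.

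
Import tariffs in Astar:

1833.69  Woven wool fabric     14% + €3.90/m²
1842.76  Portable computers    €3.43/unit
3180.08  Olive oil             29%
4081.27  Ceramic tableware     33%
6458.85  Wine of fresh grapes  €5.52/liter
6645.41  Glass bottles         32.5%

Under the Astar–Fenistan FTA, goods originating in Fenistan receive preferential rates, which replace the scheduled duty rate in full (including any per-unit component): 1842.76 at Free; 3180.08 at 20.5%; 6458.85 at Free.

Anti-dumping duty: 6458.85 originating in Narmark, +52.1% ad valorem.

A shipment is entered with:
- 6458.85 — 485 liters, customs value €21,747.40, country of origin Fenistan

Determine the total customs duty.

€0.00

Line 1 (6458.85, Fenistan, 485 liters, €21,747.40):
Base rate for 6458.85 is €5.52/liter.
Origin Fenistan qualifies under the Astar–Fenistan agreement and 6458.85 is covered: preferential rate Free applies instead.
The additional-duty order on 6458.85 targets Narmark, not Fenistan; it does not apply.
Duty = €21,747.40 × 0% = €0.00.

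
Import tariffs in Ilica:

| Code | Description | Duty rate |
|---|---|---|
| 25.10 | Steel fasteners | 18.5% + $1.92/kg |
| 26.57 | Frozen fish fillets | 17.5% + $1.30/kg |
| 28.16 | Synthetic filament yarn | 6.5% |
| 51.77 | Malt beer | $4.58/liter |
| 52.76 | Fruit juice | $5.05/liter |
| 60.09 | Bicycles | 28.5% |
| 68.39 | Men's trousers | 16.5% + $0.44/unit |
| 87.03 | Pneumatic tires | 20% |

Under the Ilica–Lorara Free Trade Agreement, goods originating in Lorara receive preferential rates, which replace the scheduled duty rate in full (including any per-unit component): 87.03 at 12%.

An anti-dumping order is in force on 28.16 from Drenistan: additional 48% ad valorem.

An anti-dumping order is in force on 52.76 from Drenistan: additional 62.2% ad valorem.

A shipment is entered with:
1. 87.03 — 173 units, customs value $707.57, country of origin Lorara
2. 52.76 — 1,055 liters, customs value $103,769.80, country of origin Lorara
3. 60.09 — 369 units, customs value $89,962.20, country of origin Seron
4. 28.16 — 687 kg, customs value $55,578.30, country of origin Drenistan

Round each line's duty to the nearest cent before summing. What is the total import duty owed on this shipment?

$61,342.06

Line 1 (87.03, Lorara, 173 units, $707.57):
Base rate for 87.03 is 20%.
Origin Lorara qualifies under the Ilica–Lorara agreement and 87.03 is covered: preferential rate 12% applies instead.
Duty = $707.57 × 12% = $84.91.
Line 2 (52.76, Lorara, 1,055 liters, $103,769.80):
Base rate for 52.76 is $5.05/liter.
Origin Lorara is the FTA partner but 52.76 is not on the preference list; base rate stands.
The additional-duty order on 52.76 targets Drenistan, not Lorara; it does not apply.
Duty = 1,055 × $5.05 = $5,327.75.
Line 3 (60.09, Seron, 369 units, $89,962.20):
Base rate for 60.09 is 28.5%.
Duty = $89,962.20 × 28.5% = $25,639.23.
Line 4 (28.16, Drenistan, 687 kg, $55,578.30):
Base rate for 28.16 is 6.5%.
Additional duty on 28.16 from Drenistan: +48%. Applied ad valorem rate: 6.5% + 48% = 54.5%.
Duty = $55,578.30 × 54.5% = $30,290.17.
Total = $84.91 + $5,327.75 + $25,639.23 + $30,290.17 = $61,342.06.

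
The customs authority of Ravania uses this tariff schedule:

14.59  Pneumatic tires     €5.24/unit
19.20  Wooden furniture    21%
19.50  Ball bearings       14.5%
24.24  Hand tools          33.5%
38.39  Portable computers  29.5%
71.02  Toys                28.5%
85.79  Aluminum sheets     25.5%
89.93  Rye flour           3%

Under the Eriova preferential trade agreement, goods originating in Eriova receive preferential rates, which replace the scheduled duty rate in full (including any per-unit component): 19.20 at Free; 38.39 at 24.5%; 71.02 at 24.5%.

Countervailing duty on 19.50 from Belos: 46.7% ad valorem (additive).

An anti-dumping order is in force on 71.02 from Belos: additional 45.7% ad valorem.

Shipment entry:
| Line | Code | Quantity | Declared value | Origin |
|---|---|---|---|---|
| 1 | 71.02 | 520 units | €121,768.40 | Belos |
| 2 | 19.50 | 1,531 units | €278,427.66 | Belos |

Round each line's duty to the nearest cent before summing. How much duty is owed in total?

€260,749.88

Line 1 (71.02, Belos, 520 units, €121,768.40):
Base rate for 71.02 is 28.5%.
71.02 has an FTA preferential rate, but origin Belos is not Eriova; base rate stands.
Additional duty on 71.02 from Belos: +45.7%. Applied ad valorem rate: 28.5% + 45.7% = 74.2%.
Duty = €121,768.40 × 74.2% = €90,352.15.
Line 2 (19.50, Belos, 1,531 units, €278,427.66):
Base rate for 19.50 is 14.5%.
Additional duty on 19.50 from Belos: +46.7%. Applied ad valorem rate: 14.5% + 46.7% = 61.2%.
Duty = €278,427.66 × 61.2% = €170,397.73.
Total = €90,352.15 + €170,397.73 = €260,749.88.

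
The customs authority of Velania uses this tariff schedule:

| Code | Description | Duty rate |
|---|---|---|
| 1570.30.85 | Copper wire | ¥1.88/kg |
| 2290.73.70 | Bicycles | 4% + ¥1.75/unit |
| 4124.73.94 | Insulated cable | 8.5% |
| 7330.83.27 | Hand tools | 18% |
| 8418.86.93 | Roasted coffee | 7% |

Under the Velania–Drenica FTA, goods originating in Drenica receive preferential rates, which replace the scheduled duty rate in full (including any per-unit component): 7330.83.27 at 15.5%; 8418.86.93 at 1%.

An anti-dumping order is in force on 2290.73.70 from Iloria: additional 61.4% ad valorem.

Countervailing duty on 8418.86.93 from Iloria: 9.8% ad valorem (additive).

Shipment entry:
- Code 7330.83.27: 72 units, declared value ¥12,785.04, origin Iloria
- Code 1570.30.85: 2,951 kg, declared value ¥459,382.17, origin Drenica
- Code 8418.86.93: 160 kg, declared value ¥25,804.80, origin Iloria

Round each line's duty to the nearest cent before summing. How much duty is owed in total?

Line 1 (7330.83.27, Iloria, 72 units, ¥12,785.04):
Base rate for 7330.83.27 is 18%.
7330.83.27 has an FTA preferential rate, but origin Iloria is not Drenica; base rate stands.
Duty = ¥12,785.04 × 18% = ¥2,301.31.
Line 2 (1570.30.85, Drenica, 2,951 kg, ¥459,382.17):
Base rate for 1570.30.85 is ¥1.88/kg.
Origin Drenica is the FTA partner but 1570.30.85 is not on the preference list; base rate stands.
Duty = 2,951 × ¥1.88 = ¥5,547.88.
Line 3 (8418.86.93, Iloria, 160 kg, ¥25,804.80):
Base rate for 8418.86.93 is 7%.
8418.86.93 has an FTA preferential rate, but origin Iloria is not Drenica; base rate stands.
Additional duty on 8418.86.93 from Iloria: +9.8%. Applied ad valorem rate: 7% + 9.8% = 16.8%.
Duty = ¥25,804.80 × 16.8% = ¥4,335.21.
Total = ¥2,301.31 + ¥5,547.88 + ¥4,335.21 = ¥12,184.40.

¥12,184.40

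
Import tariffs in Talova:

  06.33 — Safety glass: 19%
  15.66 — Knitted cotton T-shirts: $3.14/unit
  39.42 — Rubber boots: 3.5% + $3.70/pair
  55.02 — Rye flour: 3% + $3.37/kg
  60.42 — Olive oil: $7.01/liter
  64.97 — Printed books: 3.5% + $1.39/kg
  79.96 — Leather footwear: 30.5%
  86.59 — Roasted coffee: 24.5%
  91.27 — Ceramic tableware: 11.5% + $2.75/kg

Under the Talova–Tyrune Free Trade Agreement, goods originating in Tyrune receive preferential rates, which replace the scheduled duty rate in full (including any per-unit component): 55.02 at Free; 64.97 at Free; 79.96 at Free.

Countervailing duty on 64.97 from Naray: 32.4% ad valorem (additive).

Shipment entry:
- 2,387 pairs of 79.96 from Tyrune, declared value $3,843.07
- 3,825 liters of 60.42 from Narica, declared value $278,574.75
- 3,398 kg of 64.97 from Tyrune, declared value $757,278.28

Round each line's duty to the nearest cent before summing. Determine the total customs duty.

$26,813.25

Line 1 (79.96, Tyrune, 2,387 pairs, $3,843.07):
Base rate for 79.96 is 30.5%.
Origin Tyrune qualifies under the Talova–Tyrune agreement and 79.96 is covered: preferential rate Free applies instead.
Duty = $3,843.07 × 0% = $0.00.
Line 2 (60.42, Narica, 3,825 liters, $278,574.75):
Base rate for 60.42 is $7.01/liter.
Duty = 3,825 × $7.01 = $26,813.25.
Line 3 (64.97, Tyrune, 3,398 kg, $757,278.28):
Base rate for 64.97 is 3.5% + $1.39/kg.
Origin Tyrune qualifies under the Talova–Tyrune agreement and 64.97 is covered: preferential rate Free applies instead.
The additional-duty order on 64.97 targets Naray, not Tyrune; it does not apply.
Duty = $757,278.28 × 0% = $0.00.
Total = $0.00 + $26,813.25 + $0.00 = $26,813.25.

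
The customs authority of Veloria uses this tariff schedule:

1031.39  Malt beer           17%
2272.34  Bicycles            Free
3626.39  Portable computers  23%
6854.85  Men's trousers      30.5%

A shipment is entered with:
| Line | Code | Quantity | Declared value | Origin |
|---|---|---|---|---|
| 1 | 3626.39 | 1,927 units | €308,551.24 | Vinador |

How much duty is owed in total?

Line 1 (3626.39, Vinador, 1,927 units, €308,551.24):
Base rate for 3626.39 is 23%.
Duty = €308,551.24 × 23% = €70,966.79.

€70,966.79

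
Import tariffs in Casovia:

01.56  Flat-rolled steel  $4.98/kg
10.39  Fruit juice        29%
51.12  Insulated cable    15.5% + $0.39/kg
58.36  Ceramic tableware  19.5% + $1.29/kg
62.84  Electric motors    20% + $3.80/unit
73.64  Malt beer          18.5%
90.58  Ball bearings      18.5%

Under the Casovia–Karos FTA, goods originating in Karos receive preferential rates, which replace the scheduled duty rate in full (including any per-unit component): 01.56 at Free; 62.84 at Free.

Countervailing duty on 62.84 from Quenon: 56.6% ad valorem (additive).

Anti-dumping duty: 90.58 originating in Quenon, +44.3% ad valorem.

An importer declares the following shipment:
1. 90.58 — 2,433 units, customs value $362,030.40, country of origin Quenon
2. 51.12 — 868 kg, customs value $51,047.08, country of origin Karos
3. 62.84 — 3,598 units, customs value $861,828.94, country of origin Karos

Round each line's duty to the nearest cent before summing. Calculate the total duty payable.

Line 1 (90.58, Quenon, 2,433 units, $362,030.40):
Base rate for 90.58 is 18.5%.
Additional duty on 90.58 from Quenon: +44.3%. Applied ad valorem rate: 18.5% + 44.3% = 62.8%.
Duty = $362,030.40 × 62.8% = $227,355.09.
Line 2 (51.12, Karos, 868 kg, $51,047.08):
Base rate for 51.12 is 15.5% + $0.39/kg.
Origin Karos is the FTA partner but 51.12 is not on the preference list; base rate stands.
Duty = $51,047.08 × 15.5% + 868 × $0.39 = $8,250.82.
Line 3 (62.84, Karos, 3,598 units, $861,828.94):
Base rate for 62.84 is 20% + $3.80/unit.
Origin Karos qualifies under the Casovia–Karos agreement and 62.84 is covered: preferential rate Free applies instead.
The additional-duty order on 62.84 targets Quenon, not Karos; it does not apply.
Duty = $861,828.94 × 0% = $0.00.
Total = $227,355.09 + $8,250.82 + $0.00 = $235,605.91.

$235,605.91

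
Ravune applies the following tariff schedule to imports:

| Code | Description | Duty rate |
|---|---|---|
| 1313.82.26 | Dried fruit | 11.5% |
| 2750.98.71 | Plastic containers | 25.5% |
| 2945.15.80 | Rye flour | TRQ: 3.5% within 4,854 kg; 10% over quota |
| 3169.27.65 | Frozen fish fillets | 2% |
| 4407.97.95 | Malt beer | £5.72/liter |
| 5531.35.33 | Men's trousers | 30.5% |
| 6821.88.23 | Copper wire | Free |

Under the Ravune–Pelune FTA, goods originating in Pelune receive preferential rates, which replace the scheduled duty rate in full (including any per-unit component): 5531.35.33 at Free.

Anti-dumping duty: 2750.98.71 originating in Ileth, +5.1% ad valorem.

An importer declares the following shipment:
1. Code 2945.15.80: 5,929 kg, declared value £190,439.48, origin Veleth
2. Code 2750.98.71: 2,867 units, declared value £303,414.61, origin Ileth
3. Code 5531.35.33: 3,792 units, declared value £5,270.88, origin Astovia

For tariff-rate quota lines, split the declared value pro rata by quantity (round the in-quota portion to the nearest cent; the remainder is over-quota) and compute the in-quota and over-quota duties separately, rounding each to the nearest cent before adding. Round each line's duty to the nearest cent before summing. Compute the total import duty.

£103,362.26

Line 1 (2945.15.80, Veleth, 5,929 kg, £190,439.48):
Code 2945.15.80 is under a tariff-rate quota (threshold 4,854 kg). In-quota: 4,854 kg at 3.5%; over-quota: 1,075 kg at 10%.
Pro-rata value split: in-quota = £190,439.48 × 4,854/5,929 = £155,910.48; over-quota = £190,439.48 − £155,910.48 = £34,529.00.
In-quota duty = £155,910.48 × 3.5% = £5,456.87. Over-quota duty = £34,529.00 × 10% = £3,452.90.
Line duty = £5,456.87 + £3,452.90 = £8,909.77.
Line 2 (2750.98.71, Ileth, 2,867 units, £303,414.61):
Base rate for 2750.98.71 is 25.5%.
Additional duty on 2750.98.71 from Ileth: +5.1%. Applied ad valorem rate: 25.5% + 5.1% = 30.6%.
Duty = £303,414.61 × 30.6% = £92,844.87.
Line 3 (5531.35.33, Astovia, 3,792 units, £5,270.88):
Base rate for 5531.35.33 is 30.5%.
5531.35.33 has an FTA preferential rate, but origin Astovia is not Pelune; base rate stands.
Duty = £5,270.88 × 30.5% = £1,607.62.
Total = £8,909.77 + £92,844.87 + £1,607.62 = £103,362.26.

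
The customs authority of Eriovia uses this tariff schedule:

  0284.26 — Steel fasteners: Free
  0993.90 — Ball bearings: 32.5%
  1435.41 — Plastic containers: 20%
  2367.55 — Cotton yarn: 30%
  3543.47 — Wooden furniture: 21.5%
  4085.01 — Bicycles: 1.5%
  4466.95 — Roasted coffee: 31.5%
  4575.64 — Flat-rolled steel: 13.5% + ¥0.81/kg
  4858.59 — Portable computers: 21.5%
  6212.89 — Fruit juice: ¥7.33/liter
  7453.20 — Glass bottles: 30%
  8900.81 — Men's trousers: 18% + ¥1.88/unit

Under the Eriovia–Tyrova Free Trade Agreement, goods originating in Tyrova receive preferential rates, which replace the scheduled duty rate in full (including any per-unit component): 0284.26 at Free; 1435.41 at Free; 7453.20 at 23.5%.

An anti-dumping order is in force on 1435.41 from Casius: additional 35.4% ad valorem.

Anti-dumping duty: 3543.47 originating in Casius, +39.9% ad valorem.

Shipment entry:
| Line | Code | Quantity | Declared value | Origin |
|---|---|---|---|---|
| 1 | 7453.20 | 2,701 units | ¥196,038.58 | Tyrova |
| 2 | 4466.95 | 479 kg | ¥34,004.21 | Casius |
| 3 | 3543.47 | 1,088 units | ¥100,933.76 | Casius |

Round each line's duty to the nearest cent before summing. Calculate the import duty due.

Line 1 (7453.20, Tyrova, 2,701 units, ¥196,038.58):
Base rate for 7453.20 is 30%.
Origin Tyrova qualifies under the Eriovia–Tyrova agreement and 7453.20 is covered: preferential rate 23.5% applies instead.
Duty = ¥196,038.58 × 23.5% = ¥46,069.07.
Line 2 (4466.95, Casius, 479 kg, ¥34,004.21):
Base rate for 4466.95 is 31.5%.
Duty = ¥34,004.21 × 31.5% = ¥10,711.33.
Line 3 (3543.47, Casius, 1,088 units, ¥100,933.76):
Base rate for 3543.47 is 21.5%.
Additional duty on 3543.47 from Casius: +39.9%. Applied ad valorem rate: 21.5% + 39.9% = 61.4%.
Duty = ¥100,933.76 × 61.4% = ¥61,973.33.
Total = ¥46,069.07 + ¥10,711.33 + ¥61,973.33 = ¥118,753.73.

¥118,753.73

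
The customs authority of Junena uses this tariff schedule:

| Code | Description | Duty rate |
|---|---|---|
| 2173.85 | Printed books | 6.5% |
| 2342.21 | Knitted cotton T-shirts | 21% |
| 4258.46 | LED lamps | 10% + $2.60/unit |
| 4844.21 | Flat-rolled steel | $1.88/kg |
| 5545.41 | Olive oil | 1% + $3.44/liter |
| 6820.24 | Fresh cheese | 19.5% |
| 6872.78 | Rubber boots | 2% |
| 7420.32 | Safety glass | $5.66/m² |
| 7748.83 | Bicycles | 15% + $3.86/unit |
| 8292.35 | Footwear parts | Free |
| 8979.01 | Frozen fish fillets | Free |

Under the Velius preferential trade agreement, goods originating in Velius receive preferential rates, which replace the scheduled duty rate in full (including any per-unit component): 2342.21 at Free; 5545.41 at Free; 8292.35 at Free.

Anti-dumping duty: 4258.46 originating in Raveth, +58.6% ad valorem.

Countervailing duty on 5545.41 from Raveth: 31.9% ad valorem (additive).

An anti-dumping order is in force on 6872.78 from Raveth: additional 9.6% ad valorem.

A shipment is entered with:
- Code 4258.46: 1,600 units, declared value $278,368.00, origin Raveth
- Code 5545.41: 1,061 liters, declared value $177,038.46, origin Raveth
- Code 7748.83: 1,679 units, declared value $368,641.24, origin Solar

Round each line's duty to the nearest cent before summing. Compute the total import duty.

$318,793.07

Line 1 (4258.46, Raveth, 1,600 units, $278,368.00):
Base rate for 4258.46 is 10% + $2.60/unit.
Additional duty on 4258.46 from Raveth: +58.6%. Applied ad valorem rate: 10% + 58.6% = 68.6%.
Duty = $278,368.00 × 68.6% + 1,600 × $2.60 = $195,120.45.
Line 2 (5545.41, Raveth, 1,061 liters, $177,038.46):
Base rate for 5545.41 is 1% + $3.44/liter.
5545.41 has an FTA preferential rate, but origin Raveth is not Velius; base rate stands.
Additional duty on 5545.41 from Raveth: +31.9%. Applied ad valorem rate: 1% + 31.9% = 32.9%.
Duty = $177,038.46 × 32.9% + 1,061 × $3.44 = $61,895.49.
Line 3 (7748.83, Solar, 1,679 units, $368,641.24):
Base rate for 7748.83 is 15% + $3.86/unit.
Duty = $368,641.24 × 15% + 1,679 × $3.86 = $61,777.13.
Total = $195,120.45 + $61,895.49 + $61,777.13 = $318,793.07.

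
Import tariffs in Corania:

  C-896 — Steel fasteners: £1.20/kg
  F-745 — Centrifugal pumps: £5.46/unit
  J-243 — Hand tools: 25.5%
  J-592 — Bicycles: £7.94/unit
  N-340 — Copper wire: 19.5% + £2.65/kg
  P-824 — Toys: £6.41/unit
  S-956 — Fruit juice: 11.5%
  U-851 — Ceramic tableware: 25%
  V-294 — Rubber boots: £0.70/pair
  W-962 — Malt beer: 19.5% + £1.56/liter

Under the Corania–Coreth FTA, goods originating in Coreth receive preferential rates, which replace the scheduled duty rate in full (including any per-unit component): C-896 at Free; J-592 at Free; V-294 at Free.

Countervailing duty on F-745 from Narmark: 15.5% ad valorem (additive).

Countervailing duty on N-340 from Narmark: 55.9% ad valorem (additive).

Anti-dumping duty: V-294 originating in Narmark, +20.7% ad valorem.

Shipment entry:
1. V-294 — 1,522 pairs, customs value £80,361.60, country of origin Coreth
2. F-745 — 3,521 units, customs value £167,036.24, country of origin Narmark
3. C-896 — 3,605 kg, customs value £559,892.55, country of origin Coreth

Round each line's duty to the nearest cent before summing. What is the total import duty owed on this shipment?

Line 1 (V-294, Coreth, 1,522 pairs, £80,361.60):
Base rate for V-294 is £0.70/pair.
Origin Coreth qualifies under the Corania–Coreth agreement and V-294 is covered: preferential rate Free applies instead.
The additional-duty order on V-294 targets Narmark, not Coreth; it does not apply.
Duty = £80,361.60 × 0% = £0.00.
Line 2 (F-745, Narmark, 3,521 units, £167,036.24):
Base rate for F-745 is £5.46/unit.
Additional duty on F-745 from Narmark: +15.5% ad valorem. Applied ad valorem rate = 15.5%.
Duty = £167,036.24 × 15.5% + 3,521 × £5.46 = £45,115.28.
Line 3 (C-896, Coreth, 3,605 kg, £559,892.55):
Base rate for C-896 is £1.20/kg.
Origin Coreth qualifies under the Corania–Coreth agreement and C-896 is covered: preferential rate Free applies instead.
Duty = £559,892.55 × 0% = £0.00.
Total = £0.00 + £45,115.28 + £0.00 = £45,115.28.

£45,115.28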